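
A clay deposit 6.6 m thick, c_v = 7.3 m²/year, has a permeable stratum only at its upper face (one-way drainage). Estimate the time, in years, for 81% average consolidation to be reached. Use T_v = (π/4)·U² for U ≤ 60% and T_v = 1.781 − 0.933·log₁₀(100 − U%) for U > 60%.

t ≈ 3.51 years

Drainage path length: H_d = H = 6.6 m (single drainage).
U > 60%: T_v = 1.781 − 0.933·log₁₀(100 − 81) = 0.58792.
t = T_v·H_d²/c_v = 0.58792×6.6²/7.3 = 3.508 years.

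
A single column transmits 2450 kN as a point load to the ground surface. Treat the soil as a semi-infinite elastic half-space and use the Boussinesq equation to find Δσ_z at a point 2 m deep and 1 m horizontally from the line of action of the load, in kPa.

Δσ_z ≈ 167 kPa

Boussinesq vertical stress below a point load on an elastic half-space:
Δσ_z = 3P/(2πz²) · [1 + (r/z)²]^(−5/2)
r/z = 1/2 = 0.5; [1+(r/z)²]^(−5/2) = 0.57243.
Δσ_z = 3×2450/(2π×2²) × 0.57243 = 292.45 × 0.57243 = 167.4 kPa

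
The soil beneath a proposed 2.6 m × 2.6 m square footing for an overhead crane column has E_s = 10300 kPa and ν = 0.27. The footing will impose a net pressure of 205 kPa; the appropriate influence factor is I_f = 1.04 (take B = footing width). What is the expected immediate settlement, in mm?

S_e ≈ 49.9 mm

Immediate (elastic) settlement: S_e = q·B·(1−ν²)/E_s · I_f.
S_e = 205 × 2.6 × (1 − 0.27²) / 10300 × 1.04
    = 205 × 2.6 × 0.9271 / 10300 × 1.04
    = 0.04989 m = 49.89 mm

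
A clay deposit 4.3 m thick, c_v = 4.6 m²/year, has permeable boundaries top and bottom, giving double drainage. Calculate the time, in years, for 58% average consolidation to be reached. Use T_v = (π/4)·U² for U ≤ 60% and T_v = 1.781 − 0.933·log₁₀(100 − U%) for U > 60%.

t ≈ 0.266 years

Drainage path length: H_d = H/2 = 2.15 m (double drainage).
U ≤ 60%: T_v = (π/4)·U² = (π/4)×0.58² = 0.26421.
t = T_v·H_d²/c_v = 0.26421×2.15²/4.6 = 0.2655 years.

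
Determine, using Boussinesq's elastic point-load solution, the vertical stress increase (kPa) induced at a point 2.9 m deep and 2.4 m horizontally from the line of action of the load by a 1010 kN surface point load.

Δσ_z ≈ 15.6 kPa

Boussinesq vertical stress below a point load on an elastic half-space:
Δσ_z = 3P/(2πz²) · [1 + (r/z)²]^(−5/2)
r/z = 2.4/2.9 = 0.82759; [1+(r/z)²]^(−5/2) = 0.27137.
Δσ_z = 3×1010/(2π×2.9²) × 0.27137 = 57.341 × 0.27137 = 15.56 kPa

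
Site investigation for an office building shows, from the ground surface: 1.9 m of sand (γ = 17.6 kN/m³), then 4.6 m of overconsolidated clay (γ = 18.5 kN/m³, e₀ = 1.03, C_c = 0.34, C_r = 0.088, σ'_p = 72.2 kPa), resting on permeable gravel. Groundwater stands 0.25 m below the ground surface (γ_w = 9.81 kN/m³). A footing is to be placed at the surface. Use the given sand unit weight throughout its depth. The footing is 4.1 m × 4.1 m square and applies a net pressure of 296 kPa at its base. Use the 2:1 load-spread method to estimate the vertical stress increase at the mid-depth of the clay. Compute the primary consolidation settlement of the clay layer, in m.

Mid-depth of clay below the ground surface: z = 1.9 + 4.6/2 = 4.2 m.
Total vertical stress at mid-clay: σ_v = 17.6×1.9 + 18.5×2.3 = 75.99 kPa.
Pore pressure: u = 9.81×(4.2 − 0.25) = 38.75 kPa.
Initial effective stress: σ'_0 = σ_v − u = 75.99 − 38.75 = 37.24 kPa.
Stress increase at mid-clay by the 2:1 spreading method:
Δσ = qBL/((B+z)(L+z)) = 296×4.1×4.1/((4.1+4.2)(4.1+4.2)) = 72.228 kPa
Final effective stress: σ'_f = 37.24 + 72.228 = 109.47 kPa.
σ'_f = 109.47 > σ'_p = 72.2 kPa, so the stress path crosses the preconsolidation pressure — recompression up to σ'_p, then virgin compression beyond:
S_c = H/(1+e₀)·[C_r·log₁₀(σ'_p/σ'_0) + C_c·log₁₀(σ'_f/σ'_p)]
    = 4.6/2.03 × [0.088×log₁₀(72.2/37.24) + 0.34×log₁₀(109.47/72.2)]
    = 2.266 × [0.025302 + 0.061458] = 0.1966 m

S_c ≈ 0.197 m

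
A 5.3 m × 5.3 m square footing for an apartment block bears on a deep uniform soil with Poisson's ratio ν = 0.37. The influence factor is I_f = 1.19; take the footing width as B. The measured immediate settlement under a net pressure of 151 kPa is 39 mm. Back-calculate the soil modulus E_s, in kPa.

E_s ≈ 21100 kPa

S_e = q·B·(1−ν²)/E_s · I_f  ⇒  E_s = q·B·(1−ν²)·I_f / S_e.
E_s = 151 × 5.3 × 0.8631 × 1.19 / 0.039 = 21080 kPa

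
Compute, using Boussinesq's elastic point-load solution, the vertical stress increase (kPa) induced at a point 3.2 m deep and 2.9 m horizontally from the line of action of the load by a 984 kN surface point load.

Boussinesq vertical stress below a point load on an elastic half-space:
Δσ_z = 3P/(2πz²) · [1 + (r/z)²]^(−5/2)
r/z = 2.9/3.2 = 0.90625; [1+(r/z)²]^(−5/2) = 0.22338.
Δσ_z = 3×984/(2π×3.2²) × 0.22338 = 45.881 × 0.22338 = 10.25 kPa

Δσ_z ≈ 10.2 kPa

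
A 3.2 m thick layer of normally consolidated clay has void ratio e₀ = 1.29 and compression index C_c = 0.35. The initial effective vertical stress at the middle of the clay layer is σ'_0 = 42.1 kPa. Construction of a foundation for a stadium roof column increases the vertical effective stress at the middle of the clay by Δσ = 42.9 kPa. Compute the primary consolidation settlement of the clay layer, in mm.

Final effective stress: σ'_f = σ'_0 + Δσ = 42.1 + 42.9 = 85 kPa.
Normally consolidated clay, so the full stress increment lies on the virgin compression line:
S_c = C_c·H/(1+e₀)·log₁₀(σ'_f/σ'_0) = 0.35×3.2/(1+1.29)×log₁₀(85/42.1)
    = 0.48908 × 0.30514 = 0.1492 m

S_c ≈ 149 mm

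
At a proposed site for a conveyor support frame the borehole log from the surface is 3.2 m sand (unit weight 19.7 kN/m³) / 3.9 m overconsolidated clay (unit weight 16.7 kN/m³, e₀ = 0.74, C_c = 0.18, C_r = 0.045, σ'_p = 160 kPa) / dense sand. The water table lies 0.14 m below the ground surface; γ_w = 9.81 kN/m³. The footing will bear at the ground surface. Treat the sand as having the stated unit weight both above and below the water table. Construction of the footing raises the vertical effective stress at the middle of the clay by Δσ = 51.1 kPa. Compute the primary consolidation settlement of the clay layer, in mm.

S_c ≈ 32.5 mm

Mid-depth of clay below the ground surface: z = 3.2 + 3.9/2 = 5.15 m.
Total vertical stress at mid-clay: σ_v = 19.7×3.2 + 16.7×1.95 = 95.605 kPa.
Pore pressure: u = 9.81×(5.15 − 0.14) = 49.148 kPa.
Initial effective stress: σ'_0 = σ_v − u = 95.605 − 49.148 = 46.457 kPa.
Final effective stress: σ'_f = 46.457 + 51.1 = 97.557 kPa.
σ'_f = 97.557 ≤ σ'_p = 160 kPa, so the clay remains overconsolidated and only the recompression index applies:
S_c = C_r·H/(1+e₀)·log₁₀(σ'_f/σ'_0) = 0.045×3.9/1.74×log₁₀(97.557/46.457)
    = 0.10086 × 0.32221 = 0.0325 m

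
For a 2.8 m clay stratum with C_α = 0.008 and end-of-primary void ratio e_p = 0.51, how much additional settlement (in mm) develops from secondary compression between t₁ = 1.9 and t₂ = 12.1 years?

S_s ≈ 11.9 mm

Secondary compression: S_s = C_α·H/(1+e_p)·log₁₀(t₂/t₁)
S_s = 0.008×2.8/(1+0.51)×log₁₀(12.1/1.9)
    = 0.01483 × 0.804 = 0.01193 m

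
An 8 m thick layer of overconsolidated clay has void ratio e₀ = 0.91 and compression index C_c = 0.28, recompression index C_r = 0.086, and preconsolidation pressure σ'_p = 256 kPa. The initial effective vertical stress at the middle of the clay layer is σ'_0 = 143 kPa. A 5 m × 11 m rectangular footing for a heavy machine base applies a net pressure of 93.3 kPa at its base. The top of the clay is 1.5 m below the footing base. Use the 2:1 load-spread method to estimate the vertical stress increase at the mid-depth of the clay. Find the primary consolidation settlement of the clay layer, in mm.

Mid-depth of clay below the footing base: z = 1.5 + 8/2 = 5.5 m.
Stress increase at mid-clay by the 2:1 spreading method:
Δσ = qBL/((B+z)(L+z)) = 93.3×5×11/((5+5.5)(11+5.5)) = 29.619 kPa
Final effective stress: σ'_f = 143 + 29.619 = 172.62 kPa.
σ'_f = 172.62 ≤ σ'_p = 256 kPa, so the clay remains overconsolidated and only the recompression index applies:
S_c = C_r·H/(1+e₀)·log₁₀(σ'_f/σ'_0) = 0.086×8/1.91×log₁₀(172.62/143)
    = 0.36021 × 0.081755 = 0.02945 m

S_c ≈ 29.4 mm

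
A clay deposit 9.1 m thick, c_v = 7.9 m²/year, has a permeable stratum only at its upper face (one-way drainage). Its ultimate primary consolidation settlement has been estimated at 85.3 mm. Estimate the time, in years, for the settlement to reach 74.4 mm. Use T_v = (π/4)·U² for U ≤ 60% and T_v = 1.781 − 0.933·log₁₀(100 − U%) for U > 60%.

Drainage path length: H_d = H = 9.1 m (single drainage).
U = S(t)/S_ult = 74.4/85.3 = 0.8722.
U > 60%: T_v = 1.781 − 0.933·log₁₀(100 − 87.222) = 0.74866.
t = T_v·H_d²/c_v = 0.74866×9.1²/7.9 = 7.848 years.

t ≈ 7.85 years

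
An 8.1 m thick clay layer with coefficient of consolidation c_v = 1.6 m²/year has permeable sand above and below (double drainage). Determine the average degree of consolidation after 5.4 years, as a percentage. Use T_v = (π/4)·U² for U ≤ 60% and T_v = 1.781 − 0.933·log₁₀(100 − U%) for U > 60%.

Drainage path length: H_d = H/2 = 4.05 m (double drainage).
T_v = c_v·t/H_d² = 1.6×5.4/4.05² = 0.52675.
T_v = 0.52675 corresponds to the U > 60% branch:
U = 1 − 10^((1.781 − T_v)/0.933)/100 = 0.779

U ≈ 77.9 %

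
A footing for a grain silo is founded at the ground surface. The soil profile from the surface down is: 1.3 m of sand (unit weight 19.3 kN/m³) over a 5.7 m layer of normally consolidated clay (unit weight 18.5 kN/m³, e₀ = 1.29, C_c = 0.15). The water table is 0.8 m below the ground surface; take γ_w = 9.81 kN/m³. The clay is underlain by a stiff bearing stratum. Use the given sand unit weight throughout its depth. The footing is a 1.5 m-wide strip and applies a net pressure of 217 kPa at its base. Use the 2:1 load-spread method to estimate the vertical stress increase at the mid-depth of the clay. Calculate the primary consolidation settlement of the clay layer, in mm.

S_c ≈ 134 mm

Mid-depth of clay below the ground surface: z = 1.3 + 5.7/2 = 4.15 m.
Total vertical stress at mid-clay: σ_v = 19.3×1.3 + 18.5×2.85 = 77.815 kPa.
Pore pressure: u = 9.81×(4.15 − 0.8) = 32.864 kPa.
Initial effective stress: σ'_0 = σ_v − u = 77.815 − 32.864 = 44.951 kPa.
Stress increase at mid-clay by the 2:1 spreading method:
Δσ = qB/(B+z) = 217×1.5/(1.5+4.15) = 57.611 kPa
Final effective stress: σ'_f = σ'_0 + Δσ = 44.951 + 57.611 = 102.56 kPa.
Normally consolidated clay, so the full stress increment lies on the virgin compression line:
S_c = C_c·H/(1+e₀)·log₁₀(σ'_f/σ'_0) = 0.15×5.7/(1+1.29)×log₁₀(102.56/44.951)
    = 0.37336 × 0.35824 = 0.1338 m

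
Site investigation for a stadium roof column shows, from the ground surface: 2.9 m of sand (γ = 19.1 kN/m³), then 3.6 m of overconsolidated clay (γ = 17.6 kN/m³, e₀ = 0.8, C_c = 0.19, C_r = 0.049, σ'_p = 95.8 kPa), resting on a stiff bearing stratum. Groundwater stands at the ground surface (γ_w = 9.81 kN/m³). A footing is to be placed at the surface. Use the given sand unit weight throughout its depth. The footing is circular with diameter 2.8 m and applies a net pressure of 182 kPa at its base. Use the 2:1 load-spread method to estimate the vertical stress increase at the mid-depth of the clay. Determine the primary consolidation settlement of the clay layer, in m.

Mid-depth of clay below the ground surface: z = 2.9 + 3.6/2 = 4.7 m.
Total vertical stress at mid-clay: σ_v = 19.1×2.9 + 17.6×1.8 = 87.07 kPa.
Pore pressure: u = 9.81×(4.7 − 0) = 46.107 kPa.
Initial effective stress: σ'_0 = σ_v − u = 87.07 − 46.107 = 40.963 kPa.
Stress increase at mid-clay by the 2:1 spreading method:
Δσ ≈ qD²/(D+z)² = 182×2.8²/(2.8+4.7)² = 25.367 kPa
Final effective stress: σ'_f = 40.963 + 25.367 = 66.33 kPa.
σ'_f = 66.33 ≤ σ'_p = 95.8 kPa, so the clay remains overconsolidated and only the recompression index applies:
S_c = C_r·H/(1+e₀)·log₁₀(σ'_f/σ'_0) = 0.049×3.6/1.8×log₁₀(66.33/40.963)
    = 0.098 × 0.20932 = 0.02051 m

S_c ≈ 0.0205 m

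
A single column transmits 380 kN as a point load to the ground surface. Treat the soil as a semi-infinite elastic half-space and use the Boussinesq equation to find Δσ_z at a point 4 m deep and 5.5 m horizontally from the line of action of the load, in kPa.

Δσ_z ≈ 0.798 kPa

Boussinesq vertical stress below a point load on an elastic half-space:
Δσ_z = 3P/(2πz²) · [1 + (r/z)²]^(−5/2)
r/z = 5.5/4 = 1.375; [1+(r/z)²]^(−5/2) = 0.070392.
Δσ_z = 3×380/(2π×4²) × 0.070392 = 11.34 × 0.070392 = 0.7982 kPa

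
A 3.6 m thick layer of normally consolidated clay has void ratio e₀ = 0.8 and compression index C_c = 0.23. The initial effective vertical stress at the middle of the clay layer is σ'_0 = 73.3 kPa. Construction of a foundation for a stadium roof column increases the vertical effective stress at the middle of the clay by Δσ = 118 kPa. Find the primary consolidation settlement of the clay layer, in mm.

S_c ≈ 192 mm

Final effective stress: σ'_f = σ'_0 + Δσ = 73.3 + 118 = 191.3 kPa.
Normally consolidated clay, so the full stress increment lies on the virgin compression line:
S_c = C_c·H/(1+e₀)·log₁₀(σ'_f/σ'_0) = 0.23×3.6/(1+0.8)×log₁₀(191.3/73.3)
    = 0.46 × 0.41661 = 0.1916 m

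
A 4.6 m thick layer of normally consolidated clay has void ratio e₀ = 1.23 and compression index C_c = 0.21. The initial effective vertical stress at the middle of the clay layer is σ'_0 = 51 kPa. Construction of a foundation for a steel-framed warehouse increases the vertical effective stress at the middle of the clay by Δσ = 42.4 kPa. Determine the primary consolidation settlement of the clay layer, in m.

Final effective stress: σ'_f = σ'_0 + Δσ = 51 + 42.4 = 93.4 kPa.
Normally consolidated clay, so the full stress increment lies on the virgin compression line:
S_c = C_c·H/(1+e₀)·log₁₀(σ'_f/σ'_0) = 0.21×4.6/(1+1.23)×log₁₀(93.4/51)
    = 0.43318 × 0.26278 = 0.1138 m

S_c ≈ 0.114 m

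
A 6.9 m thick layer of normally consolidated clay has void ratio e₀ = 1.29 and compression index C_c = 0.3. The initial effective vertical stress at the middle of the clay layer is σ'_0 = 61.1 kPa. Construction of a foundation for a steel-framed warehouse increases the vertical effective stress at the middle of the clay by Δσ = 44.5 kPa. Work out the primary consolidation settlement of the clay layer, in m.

S_c ≈ 0.215 m

Final effective stress: σ'_f = σ'_0 + Δσ = 61.1 + 44.5 = 105.6 kPa.
Normally consolidated clay, so the full stress increment lies on the virgin compression line:
S_c = C_c·H/(1+e₀)·log₁₀(σ'_f/σ'_0) = 0.3×6.9/(1+1.29)×log₁₀(105.6/61.1)
    = 0.90393 × 0.23762 = 0.2148 m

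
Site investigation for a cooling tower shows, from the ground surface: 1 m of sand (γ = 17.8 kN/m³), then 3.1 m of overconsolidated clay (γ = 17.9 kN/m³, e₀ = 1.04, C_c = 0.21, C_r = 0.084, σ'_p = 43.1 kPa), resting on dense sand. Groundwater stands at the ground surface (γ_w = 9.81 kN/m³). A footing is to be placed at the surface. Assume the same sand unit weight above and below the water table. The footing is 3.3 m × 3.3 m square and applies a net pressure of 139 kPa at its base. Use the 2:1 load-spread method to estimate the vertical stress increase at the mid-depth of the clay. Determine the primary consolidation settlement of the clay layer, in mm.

Mid-depth of clay below the ground surface: z = 1 + 3.1/2 = 2.55 m.
Total vertical stress at mid-clay: σ_v = 17.8×1 + 17.9×1.55 = 45.545 kPa.
Pore pressure: u = 9.81×(2.55 − 0) = 25.015 kPa.
Initial effective stress: σ'_0 = σ_v − u = 45.545 − 25.015 = 20.53 kPa.
Stress increase at mid-clay by the 2:1 spreading method:
Δσ = qBL/((B+z)(L+z)) = 139×3.3×3.3/((3.3+2.55)(3.3+2.55)) = 44.231 kPa
Final effective stress: σ'_f = 20.53 + 44.231 = 64.761 kPa.
σ'_f = 64.761 > σ'_p = 43.1 kPa, so the stress path crosses the preconsolidation pressure — recompression up to σ'_p, then virgin compression beyond:
S_c = H/(1+e₀)·[C_r·log₁₀(σ'_p/σ'_0) + C_c·log₁₀(σ'_f/σ'_p)]
    = 3.1/2.04 × [0.084×log₁₀(43.1/20.53) + 0.21×log₁₀(64.761/43.1)]
    = 1.5196 × [0.027055 + 0.037136] = 0.09754 m

S_c ≈ 97.5 mm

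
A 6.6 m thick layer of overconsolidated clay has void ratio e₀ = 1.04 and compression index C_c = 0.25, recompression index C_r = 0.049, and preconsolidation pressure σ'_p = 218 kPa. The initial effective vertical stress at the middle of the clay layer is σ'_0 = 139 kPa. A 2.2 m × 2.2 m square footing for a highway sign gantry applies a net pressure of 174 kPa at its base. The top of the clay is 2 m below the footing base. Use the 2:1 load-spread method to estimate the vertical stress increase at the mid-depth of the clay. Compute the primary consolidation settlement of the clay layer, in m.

Mid-depth of clay below the footing base: z = 2 + 6.6/2 = 5.3 m.
Stress increase at mid-clay by the 2:1 spreading method:
Δσ = qBL/((B+z)(L+z)) = 174×2.2×2.2/((2.2+5.3)(2.2+5.3)) = 14.972 kPa
Final effective stress: σ'_f = 139 + 14.972 = 153.97 kPa.
σ'_f = 153.97 ≤ σ'_p = 218 kPa, so the clay remains overconsolidated and only the recompression index applies:
S_c = C_r·H/(1+e₀)·log₁₀(σ'_f/σ'_0) = 0.049×6.6/2.04×log₁₀(153.97/139)
    = 0.15853 × 0.044421 = 0.007042 m

S_c ≈ 0.00704 m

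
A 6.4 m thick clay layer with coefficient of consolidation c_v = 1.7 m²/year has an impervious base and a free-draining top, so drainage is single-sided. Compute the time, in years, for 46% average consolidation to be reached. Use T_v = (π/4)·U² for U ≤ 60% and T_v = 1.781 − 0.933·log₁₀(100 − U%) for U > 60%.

t ≈ 4 years

Drainage path length: H_d = H = 6.4 m (single drainage).
U ≤ 60%: T_v = (π/4)·U² = (π/4)×0.46² = 0.16619.
t = T_v·H_d²/c_v = 0.16619×6.4²/1.7 = 4.004 years.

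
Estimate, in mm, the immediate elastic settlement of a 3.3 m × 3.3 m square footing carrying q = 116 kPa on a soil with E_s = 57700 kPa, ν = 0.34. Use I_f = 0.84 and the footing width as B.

Immediate (elastic) settlement: S_e = q·B·(1−ν²)/E_s · I_f.
S_e = 116 × 3.3 × (1 − 0.34²) / 57700 × 0.84
    = 116 × 3.3 × 0.8844 / 57700 × 0.84
    = 0.004929 m = 4.929 mm

S_e ≈ 4.93 mm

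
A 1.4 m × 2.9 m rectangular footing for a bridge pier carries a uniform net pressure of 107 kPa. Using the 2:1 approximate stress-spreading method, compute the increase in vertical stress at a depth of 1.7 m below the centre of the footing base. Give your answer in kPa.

Δσ_z ≈ 30.5 kPa

By the 2:1 method the load spreads at 1 horizontal : 2 vertical, so at depth z the loaded area has grown by z in each plan dimension:
Δσ = qBL/((B+z)(L+z)) = 107×1.4×2.9/((1.4+1.7)(2.9+1.7)) = 30.464 kPa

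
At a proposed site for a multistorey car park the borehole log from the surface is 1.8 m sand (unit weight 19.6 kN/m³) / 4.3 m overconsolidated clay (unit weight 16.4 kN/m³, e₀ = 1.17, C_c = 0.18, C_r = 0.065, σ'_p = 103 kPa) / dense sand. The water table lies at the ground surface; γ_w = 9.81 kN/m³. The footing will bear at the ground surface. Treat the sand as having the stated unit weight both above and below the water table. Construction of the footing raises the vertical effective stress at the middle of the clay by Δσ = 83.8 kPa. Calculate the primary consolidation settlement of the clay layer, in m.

S_c ≈ 0.0836 m

Mid-depth of clay below the ground surface: z = 1.8 + 4.3/2 = 3.95 m.
Total vertical stress at mid-clay: σ_v = 19.6×1.8 + 16.4×2.15 = 70.54 kPa.
Pore pressure: u = 9.81×(3.95 − 0) = 38.75 kPa.
Initial effective stress: σ'_0 = σ_v − u = 70.54 − 38.75 = 31.79 kPa.
Final effective stress: σ'_f = 31.79 + 83.8 = 115.59 kPa.
σ'_f = 115.59 > σ'_p = 103 kPa, so the stress path crosses the preconsolidation pressure — recompression up to σ'_p, then virgin compression beyond:
S_c = H/(1+e₀)·[C_r·log₁₀(σ'_p/σ'_0) + C_c·log₁₀(σ'_f/σ'_p)]
    = 4.3/2.17 × [0.065×log₁₀(103/31.79) + 0.18×log₁₀(115.59/103)]
    = 1.9816 × [0.033186 + 0.0090149] = 0.08363 m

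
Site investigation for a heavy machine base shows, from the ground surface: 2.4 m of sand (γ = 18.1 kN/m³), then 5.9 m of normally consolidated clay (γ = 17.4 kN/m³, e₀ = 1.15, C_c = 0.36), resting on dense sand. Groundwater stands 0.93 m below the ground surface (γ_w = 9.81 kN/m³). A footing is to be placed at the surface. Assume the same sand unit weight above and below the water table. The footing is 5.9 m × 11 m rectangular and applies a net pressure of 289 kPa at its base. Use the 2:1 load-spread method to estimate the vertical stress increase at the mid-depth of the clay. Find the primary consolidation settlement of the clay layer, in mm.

Mid-depth of clay below the ground surface: z = 2.4 + 5.9/2 = 5.35 m.
Total vertical stress at mid-clay: σ_v = 18.1×2.4 + 17.4×2.95 = 94.77 kPa.
Pore pressure: u = 9.81×(5.35 − 0.93) = 43.36 kPa.
Initial effective stress: σ'_0 = σ_v − u = 94.77 − 43.36 = 51.41 kPa.
Stress increase at mid-clay by the 2:1 spreading method:
Δσ = qBL/((B+z)(L+z)) = 289×5.9×11/((5.9+5.35)(11+5.35)) = 101.97 kPa
Final effective stress: σ'_f = σ'_0 + Δσ = 51.41 + 101.97 = 153.38 kPa.
Normally consolidated clay, so the full stress increment lies on the virgin compression line:
S_c = C_c·H/(1+e₀)·log₁₀(σ'_f/σ'_0) = 0.36×5.9/(1+1.15)×log₁₀(153.38/51.41)
    = 0.98791 × 0.47472 = 0.469 m

S_c ≈ 469 mm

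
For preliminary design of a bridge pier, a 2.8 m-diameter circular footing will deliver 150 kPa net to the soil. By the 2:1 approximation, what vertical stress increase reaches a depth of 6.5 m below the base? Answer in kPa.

Δσ_z ≈ 13.6 kPa

By the 2:1 method the load spreads at 1 horizontal : 2 vertical, so at depth z the loaded area has grown by z in each plan dimension:
Δσ ≈ qD²/(D+z)² = 150×2.8²/(2.8+6.5)² = 13.597 kPa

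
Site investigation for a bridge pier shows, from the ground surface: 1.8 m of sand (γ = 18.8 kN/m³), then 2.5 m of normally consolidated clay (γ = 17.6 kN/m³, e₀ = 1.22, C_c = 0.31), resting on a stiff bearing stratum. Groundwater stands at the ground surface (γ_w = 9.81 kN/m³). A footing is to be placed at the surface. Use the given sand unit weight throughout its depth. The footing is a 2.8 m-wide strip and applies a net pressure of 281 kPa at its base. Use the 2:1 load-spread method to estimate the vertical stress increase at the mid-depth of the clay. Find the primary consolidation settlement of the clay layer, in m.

S_c ≈ 0.276 m

Mid-depth of clay below the ground surface: z = 1.8 + 2.5/2 = 3.05 m.
Total vertical stress at mid-clay: σ_v = 18.8×1.8 + 17.6×1.25 = 55.84 kPa.
Pore pressure: u = 9.81×(3.05 − 0) = 29.921 kPa.
Initial effective stress: σ'_0 = σ_v − u = 55.84 − 29.921 = 25.919 kPa.
Stress increase at mid-clay by the 2:1 spreading method:
Δσ = qB/(B+z) = 281×2.8/(2.8+3.05) = 134.5 kPa
Final effective stress: σ'_f = σ'_0 + Δσ = 25.919 + 134.5 = 160.42 kPa.
Normally consolidated clay, so the full stress increment lies on the virgin compression line:
S_c = C_c·H/(1+e₀)·log₁₀(σ'_f/σ'_0) = 0.31×2.5/(1+1.22)×log₁₀(160.42/25.919)
    = 0.3491 × 0.79164 = 0.2764 m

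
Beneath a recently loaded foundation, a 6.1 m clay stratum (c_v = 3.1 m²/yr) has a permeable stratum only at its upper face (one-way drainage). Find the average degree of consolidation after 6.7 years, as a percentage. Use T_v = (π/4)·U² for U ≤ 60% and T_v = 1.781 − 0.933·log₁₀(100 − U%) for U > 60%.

U ≈ 79.6 %

Drainage path length: H_d = H = 6.1 m (single drainage).
T_v = c_v·t/H_d² = 3.1×6.7/6.1² = 0.55818.
T_v = 0.55818 corresponds to the U > 60% branch:
U = 1 − 10^((1.781 − T_v)/0.933)/100 = 0.7955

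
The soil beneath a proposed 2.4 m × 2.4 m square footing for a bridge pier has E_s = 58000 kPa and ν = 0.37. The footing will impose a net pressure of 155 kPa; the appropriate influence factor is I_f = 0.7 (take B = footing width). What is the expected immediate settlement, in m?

S_e ≈ 0.00388 m

Immediate (elastic) settlement: S_e = q·B·(1−ν²)/E_s · I_f.
S_e = 155 × 2.4 × (1 − 0.37²) / 58000 × 0.7
    = 155 × 2.4 × 0.8631 / 58000 × 0.7
    = 0.003875 m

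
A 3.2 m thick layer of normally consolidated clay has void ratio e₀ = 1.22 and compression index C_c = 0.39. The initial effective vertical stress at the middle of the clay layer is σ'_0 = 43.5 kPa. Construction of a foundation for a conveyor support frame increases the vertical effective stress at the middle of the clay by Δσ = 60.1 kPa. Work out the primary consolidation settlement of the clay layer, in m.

S_c ≈ 0.212 m

Final effective stress: σ'_f = σ'_0 + Δσ = 43.5 + 60.1 = 103.6 kPa.
Normally consolidated clay, so the full stress increment lies on the virgin compression line:
S_c = C_c·H/(1+e₀)·log₁₀(σ'_f/σ'_0) = 0.39×3.2/(1+1.22)×log₁₀(103.6/43.5)
    = 0.56216 × 0.37687 = 0.2119 m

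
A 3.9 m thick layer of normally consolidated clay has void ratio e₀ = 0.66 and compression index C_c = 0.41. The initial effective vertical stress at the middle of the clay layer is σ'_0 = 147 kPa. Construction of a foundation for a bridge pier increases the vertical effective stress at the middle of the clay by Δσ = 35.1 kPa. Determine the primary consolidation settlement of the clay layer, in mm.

S_c ≈ 89.6 mm

Final effective stress: σ'_f = σ'_0 + Δσ = 147 + 35.1 = 182.1 kPa.
Normally consolidated clay, so the full stress increment lies on the virgin compression line:
S_c = C_c·H/(1+e₀)·log₁₀(σ'_f/σ'_0) = 0.41×3.9/(1+0.66)×log₁₀(182.1/147)
    = 0.96325 × 0.092993 = 0.08958 m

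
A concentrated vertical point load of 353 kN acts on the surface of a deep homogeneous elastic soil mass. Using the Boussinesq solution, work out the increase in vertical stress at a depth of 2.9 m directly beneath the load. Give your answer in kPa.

Δσ_z ≈ 20 kPa

Boussinesq vertical stress below a point load on an elastic half-space:
Δσ_z = 3P/(2πz²) · [1 + (r/z)²]^(−5/2)
r/z = 0/2.9 = 0; [1+(r/z)²]^(−5/2) = 1.
Δσ_z = 3×353/(2π×2.9²) × 1 = 20.041 × 1 = 20.04 kPa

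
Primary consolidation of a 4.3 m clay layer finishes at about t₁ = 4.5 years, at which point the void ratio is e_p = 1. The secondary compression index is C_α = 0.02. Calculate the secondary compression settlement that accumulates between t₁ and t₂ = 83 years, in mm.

S_s ≈ 54.4 mm

Secondary compression: S_s = C_α·H/(1+e_p)·log₁₀(t₂/t₁)
S_s = 0.02×4.3/(1+1)×log₁₀(83/4.5)
    = 0.043 × 1.266 = 0.05443 m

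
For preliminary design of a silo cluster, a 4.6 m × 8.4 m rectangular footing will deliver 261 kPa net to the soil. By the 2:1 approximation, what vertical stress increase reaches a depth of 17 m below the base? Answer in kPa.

Δσ_z ≈ 18.4 kPa

By the 2:1 method the load spreads at 1 horizontal : 2 vertical, so at depth z the loaded area has grown by z in each plan dimension:
Δσ = qBL/((B+z)(L+z)) = 261×4.6×8.4/((4.6+17)(8.4+17)) = 18.382 kPa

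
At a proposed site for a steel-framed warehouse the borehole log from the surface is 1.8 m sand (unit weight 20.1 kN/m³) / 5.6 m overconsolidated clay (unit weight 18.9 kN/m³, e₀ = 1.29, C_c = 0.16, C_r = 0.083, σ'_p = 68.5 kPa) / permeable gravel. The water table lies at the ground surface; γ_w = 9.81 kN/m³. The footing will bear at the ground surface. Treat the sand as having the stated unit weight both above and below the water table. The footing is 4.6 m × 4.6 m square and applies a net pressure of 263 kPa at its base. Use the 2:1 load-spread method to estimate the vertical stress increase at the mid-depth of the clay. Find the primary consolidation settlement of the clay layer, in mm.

Mid-depth of clay below the ground surface: z = 1.8 + 5.6/2 = 4.6 m.
Total vertical stress at mid-clay: σ_v = 20.1×1.8 + 18.9×2.8 = 89.1 kPa.
Pore pressure: u = 9.81×(4.6 − 0) = 45.126 kPa.
Initial effective stress: σ'_0 = σ_v − u = 89.1 − 45.126 = 43.974 kPa.
Stress increase at mid-clay by the 2:1 spreading method:
Δσ = qBL/((B+z)(L+z)) = 263×4.6×4.6/((4.6+4.6)(4.6+4.6)) = 65.75 kPa
Final effective stress: σ'_f = 43.974 + 65.75 = 109.72 kPa.
σ'_f = 109.72 > σ'_p = 68.5 kPa, so the stress path crosses the preconsolidation pressure — recompression up to σ'_p, then virgin compression beyond:
S_c = H/(1+e₀)·[C_r·log₁₀(σ'_p/σ'_0) + C_c·log₁₀(σ'_f/σ'_p)]
    = 5.6/2.29 × [0.083×log₁₀(68.5/43.974) + 0.16×log₁₀(109.72/68.5)]
    = 2.4454 × [0.015977 + 0.032735] = 0.1191 m

S_c ≈ 119 mm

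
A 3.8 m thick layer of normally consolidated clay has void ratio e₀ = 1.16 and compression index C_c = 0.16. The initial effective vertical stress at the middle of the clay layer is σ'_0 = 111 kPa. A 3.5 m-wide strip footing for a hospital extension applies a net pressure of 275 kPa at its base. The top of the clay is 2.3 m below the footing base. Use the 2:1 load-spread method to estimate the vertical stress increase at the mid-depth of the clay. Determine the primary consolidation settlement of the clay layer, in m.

Mid-depth of clay below the footing base: z = 2.3 + 3.8/2 = 4.2 m.
Stress increase at mid-clay by the 2:1 spreading method:
Δσ = qB/(B+z) = 275×3.5/(3.5+4.2) = 125 kPa
Final effective stress: σ'_f = σ'_0 + Δσ = 111 + 125 = 236 kPa.
Normally consolidated clay, so the full stress increment lies on the virgin compression line:
S_c = C_c·H/(1+e₀)·log₁₀(σ'_f/σ'_0) = 0.16×3.8/(1+1.16)×log₁₀(236/111)
    = 0.28148 × 0.32759 = 0.09221 m

S_c ≈ 0.0922 m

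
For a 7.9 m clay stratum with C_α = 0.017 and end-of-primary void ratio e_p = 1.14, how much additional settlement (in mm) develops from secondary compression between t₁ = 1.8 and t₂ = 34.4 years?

Secondary compression: S_s = C_α·H/(1+e_p)·log₁₀(t₂/t₁)
S_s = 0.017×7.9/(1+1.14)×log₁₀(34.4/1.8)
    = 0.06276 × 1.281 = 0.08041 m

S_s ≈ 80.4 mm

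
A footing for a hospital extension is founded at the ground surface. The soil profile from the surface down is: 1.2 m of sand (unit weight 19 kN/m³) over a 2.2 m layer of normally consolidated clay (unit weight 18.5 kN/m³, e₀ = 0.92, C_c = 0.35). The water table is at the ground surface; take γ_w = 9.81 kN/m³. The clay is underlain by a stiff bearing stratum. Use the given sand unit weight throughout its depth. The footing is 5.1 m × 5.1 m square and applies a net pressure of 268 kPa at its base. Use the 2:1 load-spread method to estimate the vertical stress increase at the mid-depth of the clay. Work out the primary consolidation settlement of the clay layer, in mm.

S_c ≈ 343 mm

Mid-depth of clay below the ground surface: z = 1.2 + 2.2/2 = 2.3 m.
Total vertical stress at mid-clay: σ_v = 19×1.2 + 18.5×1.1 = 43.15 kPa.
Pore pressure: u = 9.81×(2.3 − 0) = 22.563 kPa.
Initial effective stress: σ'_0 = σ_v − u = 43.15 − 22.563 = 20.587 kPa.
Stress increase at mid-clay by the 2:1 spreading method:
Δσ = qBL/((B+z)(L+z)) = 268×5.1×5.1/((5.1+2.3)(5.1+2.3)) = 127.3 kPa
Final effective stress: σ'_f = σ'_0 + Δσ = 20.587 + 127.3 = 147.89 kPa.
Normally consolidated clay, so the full stress increment lies on the virgin compression line:
S_c = C_c·H/(1+e₀)·log₁₀(σ'_f/σ'_0) = 0.35×2.2/(1+0.92)×log₁₀(147.89/20.587)
    = 0.40104 × 0.85635 = 0.3434 m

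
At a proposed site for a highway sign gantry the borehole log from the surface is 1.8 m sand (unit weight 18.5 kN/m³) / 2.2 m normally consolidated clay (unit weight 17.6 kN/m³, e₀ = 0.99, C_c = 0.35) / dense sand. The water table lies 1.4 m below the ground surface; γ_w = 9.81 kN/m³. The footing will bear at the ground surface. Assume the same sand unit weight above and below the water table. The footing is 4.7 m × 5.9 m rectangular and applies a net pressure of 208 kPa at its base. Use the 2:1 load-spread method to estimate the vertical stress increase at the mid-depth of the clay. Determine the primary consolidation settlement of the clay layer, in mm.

Mid-depth of clay below the ground surface: z = 1.8 + 2.2/2 = 2.9 m.
Total vertical stress at mid-clay: σ_v = 18.5×1.8 + 17.6×1.1 = 52.66 kPa.
Pore pressure: u = 9.81×(2.9 − 1.4) = 14.715 kPa.
Initial effective stress: σ'_0 = σ_v − u = 52.66 − 14.715 = 37.945 kPa.
Stress increase at mid-clay by the 2:1 spreading method:
Δσ = qBL/((B+z)(L+z)) = 208×4.7×5.9/((4.7+2.9)(5.9+2.9)) = 86.242 kPa
Final effective stress: σ'_f = σ'_0 + Δσ = 37.945 + 86.242 = 124.19 kPa.
Normally consolidated clay, so the full stress increment lies on the virgin compression line:
S_c = C_c·H/(1+e₀)·log₁₀(σ'_f/σ'_0) = 0.35×2.2/(1+0.99)×log₁₀(124.19/37.945)
    = 0.38693 × 0.51493 = 0.1992 m

S_c ≈ 199 mm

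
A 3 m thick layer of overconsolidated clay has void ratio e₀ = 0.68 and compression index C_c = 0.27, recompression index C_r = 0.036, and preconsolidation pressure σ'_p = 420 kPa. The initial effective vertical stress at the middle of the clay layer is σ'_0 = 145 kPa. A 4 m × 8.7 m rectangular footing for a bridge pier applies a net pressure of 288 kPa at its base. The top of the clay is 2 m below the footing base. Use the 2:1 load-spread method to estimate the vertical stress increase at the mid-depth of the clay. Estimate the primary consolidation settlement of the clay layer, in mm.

S_c ≈ 15.7 mm

Mid-depth of clay below the footing base: z = 2 + 3/2 = 3.5 m.
Stress increase at mid-clay by the 2:1 spreading method:
Δσ = qBL/((B+z)(L+z)) = 288×4×8.7/((4+3.5)(8.7+3.5)) = 109.53 kPa
Final effective stress: σ'_f = 145 + 109.53 = 254.53 kPa.
σ'_f = 254.53 ≤ σ'_p = 420 kPa, so the clay remains overconsolidated and only the recompression index applies:
S_c = C_r·H/(1+e₀)·log₁₀(σ'_f/σ'_0) = 0.036×3/1.68×log₁₀(254.53/145)
    = 0.064285 × 0.24437 = 0.01571 m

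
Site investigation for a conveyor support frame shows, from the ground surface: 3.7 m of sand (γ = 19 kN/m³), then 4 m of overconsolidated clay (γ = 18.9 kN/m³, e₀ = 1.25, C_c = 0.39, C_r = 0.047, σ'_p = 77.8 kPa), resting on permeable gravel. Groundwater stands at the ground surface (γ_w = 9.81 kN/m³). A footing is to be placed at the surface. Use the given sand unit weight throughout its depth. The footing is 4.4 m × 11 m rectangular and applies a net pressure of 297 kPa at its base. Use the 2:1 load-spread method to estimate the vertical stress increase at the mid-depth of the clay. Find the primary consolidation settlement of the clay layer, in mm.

Mid-depth of clay below the ground surface: z = 3.7 + 4/2 = 5.7 m.
Total vertical stress at mid-clay: σ_v = 19×3.7 + 18.9×2 = 108.1 kPa.
Pore pressure: u = 9.81×(5.7 − 0) = 55.917 kPa.
Initial effective stress: σ'_0 = σ_v − u = 108.1 − 55.917 = 52.183 kPa.
Stress increase at mid-clay by the 2:1 spreading method:
Δσ = qBL/((B+z)(L+z)) = 297×4.4×11/((4.4+5.7)(11+5.7)) = 85.224 kPa
Final effective stress: σ'_f = 52.183 + 85.224 = 137.41 kPa.
σ'_f = 137.41 > σ'_p = 77.8 kPa, so the stress path crosses the preconsolidation pressure — recompression up to σ'_p, then virgin compression beyond:
S_c = H/(1+e₀)·[C_r·log₁₀(σ'_p/σ'_0) + C_c·log₁₀(σ'_f/σ'_p)]
    = 4/2.25 × [0.047×log₁₀(77.8/52.183) + 0.39×log₁₀(137.41/77.8)]
    = 1.7778 × [0.0081522 + 0.096345] = 0.1858 m

S_c ≈ 186 mm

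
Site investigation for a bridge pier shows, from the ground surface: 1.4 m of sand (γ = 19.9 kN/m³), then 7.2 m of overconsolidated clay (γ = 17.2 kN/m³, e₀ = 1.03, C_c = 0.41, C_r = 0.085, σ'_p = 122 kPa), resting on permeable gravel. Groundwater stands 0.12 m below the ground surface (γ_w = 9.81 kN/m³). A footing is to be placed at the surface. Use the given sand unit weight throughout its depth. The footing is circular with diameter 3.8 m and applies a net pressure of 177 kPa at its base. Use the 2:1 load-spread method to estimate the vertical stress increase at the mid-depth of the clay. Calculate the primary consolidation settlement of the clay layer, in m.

Mid-depth of clay below the ground surface: z = 1.4 + 7.2/2 = 5 m.
Total vertical stress at mid-clay: σ_v = 19.9×1.4 + 17.2×3.6 = 89.78 kPa.
Pore pressure: u = 9.81×(5 − 0.12) = 47.873 kPa.
Initial effective stress: σ'_0 = σ_v − u = 89.78 − 47.873 = 41.907 kPa.
Stress increase at mid-clay by the 2:1 spreading method:
Δσ ≈ qD²/(D+z)² = 177×3.8²/(3.8+5)² = 33.005 kPa
Final effective stress: σ'_f = 41.907 + 33.005 = 74.912 kPa.
σ'_f = 74.912 ≤ σ'_p = 122 kPa, so the clay remains overconsolidated and only the recompression index applies:
S_c = C_r·H/(1+e₀)·log₁₀(σ'_f/σ'_0) = 0.085×7.2/2.03×log₁₀(74.912/41.907)
    = 0.30148 × 0.25226 = 0.07605 m

S_c ≈ 0.0761 m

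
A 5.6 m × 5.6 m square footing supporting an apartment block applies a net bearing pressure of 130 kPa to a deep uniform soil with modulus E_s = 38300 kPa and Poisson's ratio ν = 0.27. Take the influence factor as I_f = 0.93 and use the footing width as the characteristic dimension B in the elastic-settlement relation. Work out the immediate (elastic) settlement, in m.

Immediate (elastic) settlement: S_e = q·B·(1−ν²)/E_s · I_f.
S_e = 130 × 5.6 × (1 − 0.27²) / 38300 × 0.93
    = 130 × 5.6 × 0.9271 / 38300 × 0.93
    = 0.01639 m

S_e ≈ 0.0164 m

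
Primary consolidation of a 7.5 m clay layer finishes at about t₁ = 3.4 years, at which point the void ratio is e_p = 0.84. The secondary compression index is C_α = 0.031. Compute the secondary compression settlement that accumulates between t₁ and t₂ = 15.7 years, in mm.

S_s ≈ 84 mm

Secondary compression: S_s = C_α·H/(1+e_p)·log₁₀(t₂/t₁)
S_s = 0.031×7.5/(1+0.84)×log₁₀(15.7/3.4)
    = 0.1264 × 0.6644 = 0.08396 m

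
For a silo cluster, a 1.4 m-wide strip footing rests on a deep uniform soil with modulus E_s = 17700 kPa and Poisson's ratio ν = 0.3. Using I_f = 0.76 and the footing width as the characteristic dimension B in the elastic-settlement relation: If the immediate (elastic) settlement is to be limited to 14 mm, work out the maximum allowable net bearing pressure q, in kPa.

S_e = q·B·(1−ν²)/E_s · I_f  ⇒  q = S_e·E_s / (B·(1−ν²)·I_f).
q = 0.014 × 17700 / (1.4 × 0.91 × 0.76) = 255.9 kPa

q ≈ 256 kPa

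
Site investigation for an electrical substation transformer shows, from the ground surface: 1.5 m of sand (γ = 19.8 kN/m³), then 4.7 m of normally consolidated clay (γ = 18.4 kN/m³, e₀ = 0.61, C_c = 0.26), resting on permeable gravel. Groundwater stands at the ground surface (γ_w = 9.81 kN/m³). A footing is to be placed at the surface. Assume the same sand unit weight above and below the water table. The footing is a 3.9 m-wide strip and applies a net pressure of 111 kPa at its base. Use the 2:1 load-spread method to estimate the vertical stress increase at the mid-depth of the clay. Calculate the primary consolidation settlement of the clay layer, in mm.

Mid-depth of clay below the ground surface: z = 1.5 + 4.7/2 = 3.85 m.
Total vertical stress at mid-clay: σ_v = 19.8×1.5 + 18.4×2.35 = 72.94 kPa.
Pore pressure: u = 9.81×(3.85 − 0) = 37.769 kPa.
Initial effective stress: σ'_0 = σ_v − u = 72.94 − 37.769 = 35.171 kPa.
Stress increase at mid-clay by the 2:1 spreading method:
Δσ = qB/(B+z) = 111×3.9/(3.9+3.85) = 55.858 kPa
Final effective stress: σ'_f = σ'_0 + Δσ = 35.171 + 55.858 = 91.029 kPa.
Normally consolidated clay, so the full stress increment lies on the virgin compression line:
S_c = C_c·H/(1+e₀)·log₁₀(σ'_f/σ'_0) = 0.26×4.7/(1+0.61)×log₁₀(91.029/35.171)
    = 0.75901 × 0.413 = 0.3135 m

S_c ≈ 313 mm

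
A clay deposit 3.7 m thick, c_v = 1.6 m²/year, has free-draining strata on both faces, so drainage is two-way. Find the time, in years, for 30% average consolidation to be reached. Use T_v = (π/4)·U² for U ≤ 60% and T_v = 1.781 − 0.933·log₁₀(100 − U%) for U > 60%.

t ≈ 0.151 years

Drainage path length: H_d = H/2 = 1.85 m (double drainage).
U ≤ 60%: T_v = (π/4)·U² = (π/4)×0.3² = 0.070686.
t = T_v·H_d²/c_v = 0.070686×1.85²/1.6 = 0.1512 years.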